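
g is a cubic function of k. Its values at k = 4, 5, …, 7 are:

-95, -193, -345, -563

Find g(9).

-1245

Write g(k) = ak³ + bk² + ck + d; the 4 given values yield a linear system in the 4 coefficients.
Solving, g(k) = -2k³ + 3k² - 3k - 3.
Then g(9) = -1245.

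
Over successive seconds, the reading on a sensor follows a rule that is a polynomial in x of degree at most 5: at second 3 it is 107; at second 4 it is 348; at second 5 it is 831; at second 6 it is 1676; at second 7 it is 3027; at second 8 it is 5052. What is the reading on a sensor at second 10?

Write the value at x as h(x).
Write h(x) = ax^5 + bx^4 + cx³ + dx² + ex + p; the 6 given values yield a linear system in the 6 coefficients.
Solving, the leading coefficient vanishes, and h(x) = x^4 + 2x³ - 8x - 4.
Then h(10) = 11916.

11916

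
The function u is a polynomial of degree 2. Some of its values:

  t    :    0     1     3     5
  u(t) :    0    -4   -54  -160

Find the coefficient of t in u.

3

Write u(t) = at² + bt + c; the 4 given values yield a linear system in the 3 coefficients.
Solving, u(t) = -7t² + 3t.
The coefficient of t is 3.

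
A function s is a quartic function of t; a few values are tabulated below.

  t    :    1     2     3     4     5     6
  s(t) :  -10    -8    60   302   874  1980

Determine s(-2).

First differences: 2, 68, 242, 572, 1106. Second differences: 66, 174, 330, 534. Third differences: 108, 156, 204. Fourth differences: 48, 48.
Level-4 differences are constant, so s has degree 4.
Fitting a degree-4 polynomial gives s(t) = 2t^4 - 2t³ - 5t² + t - 6.
Then s(-2) = 20.

20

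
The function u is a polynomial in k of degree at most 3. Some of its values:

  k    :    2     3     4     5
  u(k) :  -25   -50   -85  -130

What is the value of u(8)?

-325

First differences: -25, -35, -45. Second differences: -10, -10.
Level-2 differences are constant, so u has degree 2.
Fitting a degree-2 polynomial gives u(k) = -5k² - 5.
Then u(8) = -325.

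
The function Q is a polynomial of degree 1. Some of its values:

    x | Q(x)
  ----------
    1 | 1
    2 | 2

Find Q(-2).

Write Q(x) = ax + b; the 2 given values yield a linear system in the 2 coefficients.
Solving, Q(x) = x.
Then Q(-2) = -2.

-2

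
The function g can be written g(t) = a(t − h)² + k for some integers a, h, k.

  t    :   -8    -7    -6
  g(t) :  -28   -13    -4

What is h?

First differences 15, 9; second difference -6 = 2a, so a = -3.
Expanding, the t-coefficient is −2ah = 6h; matching it to the data gives h = -5, and then k = -1.
So g(t) = -3(t + 5)² − 1.
Hence h = -5.

-5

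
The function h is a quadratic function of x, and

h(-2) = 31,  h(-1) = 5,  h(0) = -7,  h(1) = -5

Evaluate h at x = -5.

First differences: -26, -12, 2. Second differences: 14, 14.
Level-2 differences are constant, so h has degree 2.
Fitting a degree-2 polynomial gives h(x) = 7x² - 5x - 7.
Then h(-5) = 193.

193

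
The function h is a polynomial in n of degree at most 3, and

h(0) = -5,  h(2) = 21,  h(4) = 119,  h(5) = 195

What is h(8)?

Write h(n) = an³ + bn² + cn + d; the 4 given values yield a linear system in the 4 coefficients.
Solving, the leading coefficient vanishes, and h(n) = 9n² - 5n - 5.
Then h(8) = 531.

531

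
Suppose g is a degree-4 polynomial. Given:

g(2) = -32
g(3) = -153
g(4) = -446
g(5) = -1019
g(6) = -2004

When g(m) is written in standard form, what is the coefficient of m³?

-4

Write g(m) = am^4 + bm³ + cm² + dm + e; the 5 given values yield a linear system in the 5 coefficients.
Solving, g(m) = -m^4 - 4m³ + 5m² - 5m + 6.
The coefficient of m³ is -4.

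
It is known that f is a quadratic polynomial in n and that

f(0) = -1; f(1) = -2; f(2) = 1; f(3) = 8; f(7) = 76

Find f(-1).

4

Write f(n) = an² + bn + c; the 5 given values yield a linear system in the 3 coefficients.
Solving, f(n) = 2n² - 3n - 1.
Then f(-1) = 4.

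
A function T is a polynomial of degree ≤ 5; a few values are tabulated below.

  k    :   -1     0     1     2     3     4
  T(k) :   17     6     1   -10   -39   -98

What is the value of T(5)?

First differences: -11, -5, -11, -29, -59. Second differences: 6, -6, -18, -30. Third differences: -12, -12, -12.
Level-3 differences are constant, so T has degree 3.
Fitting a degree-3 polynomial gives T(k) = -2k³ + 3k² - 6k + 6.
Then T(5) = -199.

-199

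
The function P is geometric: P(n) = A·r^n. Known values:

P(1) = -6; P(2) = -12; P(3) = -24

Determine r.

Consecutive ratio: -12/(-6) = 2, and -24/(-12) = 2, so r = 2.
Then A·2^1 = -6 gives A = -3, and P(n) = -3·2^n.

2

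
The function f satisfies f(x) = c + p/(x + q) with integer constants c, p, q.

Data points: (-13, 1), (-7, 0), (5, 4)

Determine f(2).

(f(x) − c)(x + q) = p for each data point; the three points give a linear system in c and q, then p follows.
Solving: c = 2, q = 1, p = 12, so f(x) = 2 + 12/(x + 1).
Then f(2) = 2 + 12/3 = 6.

6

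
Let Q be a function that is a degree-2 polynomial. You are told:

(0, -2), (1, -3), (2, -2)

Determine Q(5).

Write Q(k) = ak² + bk + c; the 3 given values yield a linear system in the 3 coefficients.
Solving, Q(k) = k² - 2k - 2.
Then Q(5) = 13.

13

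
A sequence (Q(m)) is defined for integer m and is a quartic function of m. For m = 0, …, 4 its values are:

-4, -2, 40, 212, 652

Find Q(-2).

-8

Write Q(m) = am^4 + bm³ + cm² + dm + e; the 5 given values yield a linear system in the 5 coefficients.
Solving, Q(m) = 2m^4 + 3m³ - 3m² - 4.
Then Q(-2) = -8.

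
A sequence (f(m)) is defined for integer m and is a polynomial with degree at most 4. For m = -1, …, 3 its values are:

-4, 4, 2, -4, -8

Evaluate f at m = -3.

Write f(m) = am^4 + bm³ + cm² + dm + e; the 5 given values yield a linear system in the 5 coefficients.
Solving, the leading coefficient vanishes, and f(m) = m³ - 5m² + 2m + 4.
Then f(-3) = -74.

-74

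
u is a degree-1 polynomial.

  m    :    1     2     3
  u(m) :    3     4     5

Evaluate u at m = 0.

Write u(m) = am + b; the 3 given values yield a linear system in the 2 coefficients.
Solving, u(m) = m + 2.
Then u(0) = 2.

2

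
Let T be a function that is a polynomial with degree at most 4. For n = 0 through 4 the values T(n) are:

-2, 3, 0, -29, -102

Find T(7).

First differences: 5, -3, -29, -73. Second differences: -8, -26, -44. Third differences: -18, -18.
Level-3 differences are constant, so T has degree 3.
Fitting a degree-3 polynomial gives T(n) = -3n³ + 5n² + 3n - 2.
Then T(7) = -765.

-765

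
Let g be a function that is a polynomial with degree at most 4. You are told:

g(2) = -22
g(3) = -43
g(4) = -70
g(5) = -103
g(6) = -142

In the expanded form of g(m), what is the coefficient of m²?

-3

First differences: -21, -27, -33, -39. Second differences: -6, -6, -6.
Level-2 differences are constant, so g has degree 2.
Fitting a degree-2 polynomial gives g(m) = -3m² - 6m + 2.
The coefficient of m² is -3.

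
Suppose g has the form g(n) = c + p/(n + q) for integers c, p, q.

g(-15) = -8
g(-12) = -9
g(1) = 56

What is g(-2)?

(g(n) − c)(n + q) = p for each data point; the three points give a linear system in c and q, then p follows.
Solving: c = -4, q = 0, p = 60, so g(n) = -4 + 60/(n + 0).
Then g(-2) = -4 + 60/(-2) = -34.

-34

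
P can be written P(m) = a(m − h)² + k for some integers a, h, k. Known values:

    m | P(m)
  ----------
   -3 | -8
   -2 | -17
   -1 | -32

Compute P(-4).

First differences -9, -15; second difference -6 = 2a, so a = -3.
Expanding, the m-coefficient is −2ah = 6h; matching it to the data gives h = -4, and then k = -5.
So P(m) = -3(m + 4)² − 5.
P(-4) = -3·0² − 5 = -5.

-5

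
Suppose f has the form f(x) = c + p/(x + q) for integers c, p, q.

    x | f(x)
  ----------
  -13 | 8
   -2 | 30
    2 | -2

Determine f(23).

5

(f(x) − c)(x + q) = p for each data point; the three points give a linear system in c and q, then p follows.
Solving: c = 6, q = 1, p = -24, so f(x) = 6 − 24/(x + 1).
Then f(23) = 6 − 24/24 = 5.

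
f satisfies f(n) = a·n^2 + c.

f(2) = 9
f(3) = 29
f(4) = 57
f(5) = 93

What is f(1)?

-3

From f(2) = 9 and f(3) = 29: 4a + c = 9 and 9a + c = 29.
Subtracting: 5a = 20, so a = 4; then c = 9 − 4·4 = -7.
So f(n) = 4n² − 7, and f(1) = -3.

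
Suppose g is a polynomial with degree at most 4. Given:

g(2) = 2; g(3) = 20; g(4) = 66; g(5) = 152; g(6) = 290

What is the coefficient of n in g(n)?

0

First differences: 18, 46, 86, 138. Second differences: 28, 40, 52. Third differences: 12, 12.
Level-3 differences are constant, so g has degree 3.
Fitting a degree-3 polynomial gives g(n) = 2n³ - 4n² + 2.
The coefficient of n is 0.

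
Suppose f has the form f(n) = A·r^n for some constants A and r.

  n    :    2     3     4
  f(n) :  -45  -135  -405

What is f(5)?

-1215

Consecutive ratio: -135/(-45) = 3, and -405/(-135) = 3, so r = 3.
Then A·3^2 = -45 gives A = -5, and f(n) = -5·3^n.
f(5) = -5·3^5 = -1215.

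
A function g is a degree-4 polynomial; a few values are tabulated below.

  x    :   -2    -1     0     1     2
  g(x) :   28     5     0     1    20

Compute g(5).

665

Write g(x) = ax^4 + bx³ + cx² + dx + e; the 5 given values yield a linear system in the 5 coefficients.
Solving, g(x) = x^4 + 2x² - 2x.
Then g(5) = 665.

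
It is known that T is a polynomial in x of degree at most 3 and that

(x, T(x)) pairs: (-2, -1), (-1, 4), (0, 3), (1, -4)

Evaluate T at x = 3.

-36

First differences: 5, -1, -7. Second differences: -6, -6.
Level-2 differences are constant, so T has degree 2.
Fitting a degree-2 polynomial gives T(x) = -3x² - 4x + 3.
Then T(3) = -36.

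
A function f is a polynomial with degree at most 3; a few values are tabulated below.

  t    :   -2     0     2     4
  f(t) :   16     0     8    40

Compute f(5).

65

Write f(t) = at³ + bt² + ct + d; the 4 given values yield a linear system in the 4 coefficients.
Solving, the leading coefficient vanishes, and f(t) = 3t² - 2t.
Then f(5) = 65.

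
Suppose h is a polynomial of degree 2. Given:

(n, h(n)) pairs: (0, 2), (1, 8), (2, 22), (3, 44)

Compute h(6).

158

First differences: 6, 14, 22. Second differences: 8, 8.
Level-2 differences are constant, so h has degree 2.
Fitting a degree-2 polynomial gives h(n) = 4n² + 2n + 2.
Then h(6) = 158.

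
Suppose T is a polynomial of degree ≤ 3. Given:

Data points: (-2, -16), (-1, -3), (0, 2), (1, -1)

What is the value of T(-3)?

First differences: 13, 5, -3. Second differences: -8, -8.
Level-2 differences are constant, so T has degree 2.
Fitting a degree-2 polynomial gives T(t) = -4t² + t + 2.
Then T(-3) = -37.

-37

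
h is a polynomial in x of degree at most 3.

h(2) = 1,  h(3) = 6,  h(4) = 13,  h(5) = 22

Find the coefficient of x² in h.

First differences: 5, 7, 9. Second differences: 2, 2.
Level-2 differences are constant, so h has degree 2.
Fitting a degree-2 polynomial gives h(x) = x² - 3.
The coefficient of x² is 1.

1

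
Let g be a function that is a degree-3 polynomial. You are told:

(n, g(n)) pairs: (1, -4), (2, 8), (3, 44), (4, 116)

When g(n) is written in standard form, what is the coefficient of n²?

Write g(n) = an³ + bn² + cn + d; the 4 given values yield a linear system in the 4 coefficients.
Solving, g(n) = 2n³ - 2n - 4.
The coefficient of n² is 0.

0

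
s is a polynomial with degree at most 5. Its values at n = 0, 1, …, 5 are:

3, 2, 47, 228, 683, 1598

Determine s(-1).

8

Write s(n) = an^5 + bn^4 + cn³ + dn² + en + p; the 6 given values yield a linear system in the 6 coefficients.
Solving, the leading coefficient vanishes, and s(n) = 2n^4 + 3n³ - 6n + 3.
Then s(-1) = 8.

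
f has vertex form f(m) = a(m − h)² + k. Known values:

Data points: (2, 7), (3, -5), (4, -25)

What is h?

1

First differences -12, -20; second difference -8 = 2a, so a = -4.
Expanding, the m-coefficient is −2ah = 8h; matching it to the data gives h = 1, and then k = 11.
So f(m) = -4(m − 1)² + 11.
Hence h = 1.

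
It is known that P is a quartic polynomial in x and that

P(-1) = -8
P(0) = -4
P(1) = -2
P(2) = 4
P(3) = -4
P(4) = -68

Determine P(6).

-652

Write P(x) = ax^4 + bx³ + cx² + dx + e; the 6 given values yield a linear system in the 5 coefficients.
Solving, P(x) = -x^4 + 3x³ - 4.
Then P(6) = -652.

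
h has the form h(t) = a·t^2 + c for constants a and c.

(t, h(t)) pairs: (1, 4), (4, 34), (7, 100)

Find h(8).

From h(1) = 4 and h(4) = 34: 1a + c = 4 and 16a + c = 34.
Subtracting: 15a = 30, so a = 2; then c = 4 − 2·1 = 2.
So h(t) = 2t² + 2, and h(8) = 130.

130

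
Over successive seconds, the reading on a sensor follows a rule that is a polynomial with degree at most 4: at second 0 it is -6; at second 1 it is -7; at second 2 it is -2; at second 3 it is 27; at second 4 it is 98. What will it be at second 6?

438

Write the value at x as u(x).
First differences: -1, 5, 29, 71. Second differences: 6, 24, 42. Third differences: 18, 18.
Level-3 differences are constant, so u has degree 3.
Fitting a degree-3 polynomial gives u(x) = 3x³ - 6x² + 2x - 6.
Then u(6) = 438.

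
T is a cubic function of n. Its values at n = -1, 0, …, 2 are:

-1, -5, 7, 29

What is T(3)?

55

Write T(n) = an³ + bn² + cn + d; the 4 given values yield a linear system in the 4 coefficients.
Solving, T(n) = -n³ + 8n² + 5n - 5.
Then T(3) = 55.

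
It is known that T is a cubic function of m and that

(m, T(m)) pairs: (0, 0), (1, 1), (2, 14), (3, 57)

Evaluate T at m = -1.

-7

Write T(m) = am³ + bm² + cm + d; the 4 given values yield a linear system in the 4 coefficients.
Solving, T(m) = 3m³ - 3m² + m.
Then T(-1) = -7.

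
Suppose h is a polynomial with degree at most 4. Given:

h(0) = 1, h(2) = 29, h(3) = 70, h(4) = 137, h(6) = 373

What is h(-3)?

4

Write h(n) = an^4 + bn³ + cn² + dn + e; the 5 given values yield a linear system in the 5 coefficients.
Solving, the leading coefficient vanishes, and h(n) = n³ + 4n² + 2n + 1.
Then h(-3) = 4.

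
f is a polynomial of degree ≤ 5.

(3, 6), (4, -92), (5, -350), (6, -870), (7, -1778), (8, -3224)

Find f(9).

-5382

First differences: -98, -258, -520, -908, -1446. Second differences: -160, -262, -388, -538. Third differences: -102, -126, -150. Fourth differences: -24, -24.
Level-4 differences are constant, so f has degree 4.
Fitting a degree-4 polynomial gives f(x) = -x^4 + x³ + 5x² + 5x.
Then f(9) = -5382.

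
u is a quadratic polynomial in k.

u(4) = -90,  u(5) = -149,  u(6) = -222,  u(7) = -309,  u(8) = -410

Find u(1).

Write u(k) = ak² + bk + c; the 5 given values yield a linear system in the 3 coefficients.
Solving, u(k) = -7k² + 4k + 6.
Then u(1) = 3.

3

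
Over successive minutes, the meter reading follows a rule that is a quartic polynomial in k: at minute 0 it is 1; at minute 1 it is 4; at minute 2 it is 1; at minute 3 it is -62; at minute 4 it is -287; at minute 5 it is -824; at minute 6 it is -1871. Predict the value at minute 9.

-10772

Write the value at k as g(k).
First differences: 3, -3, -63, -225, -537, -1047. Second differences: -6, -60, -162, -312, -510. Third differences: -54, -102, -150, -198. Fourth differences: -48, -48, -48.
Level-4 differences are constant, so g has degree 4.
Fitting a degree-4 polynomial gives g(k) = -2k^4 + 3k³ + 2k² + 1.
Then g(9) = -10772.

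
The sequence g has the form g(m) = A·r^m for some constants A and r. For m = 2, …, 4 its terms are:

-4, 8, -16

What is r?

-2

Consecutive ratio: 8/(-4) = -2, and -16/8 = -2, so r = -2.
Then A·(-2)^2 = -4 gives A = -1, and g(m) = -1·(-2)^m.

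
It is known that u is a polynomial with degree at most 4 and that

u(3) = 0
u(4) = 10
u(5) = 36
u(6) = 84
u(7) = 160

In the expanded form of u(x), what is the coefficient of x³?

1

First differences: 10, 26, 48, 76. Second differences: 16, 22, 28. Third differences: 6, 6.
Level-3 differences are constant, so u has degree 3.
Fitting a degree-3 polynomial gives u(x) = x³ - 4x² + x + 6.
The coefficient of x³ is 1.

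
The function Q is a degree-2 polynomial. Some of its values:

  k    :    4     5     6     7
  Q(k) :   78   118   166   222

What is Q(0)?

First differences: 40, 48, 56. Second differences: 8, 8.
Level-2 differences are constant, so Q has degree 2.
Fitting a degree-2 polynomial gives Q(k) = 4k² + 4k - 2.
The constant term is Q(0) = -2.

-2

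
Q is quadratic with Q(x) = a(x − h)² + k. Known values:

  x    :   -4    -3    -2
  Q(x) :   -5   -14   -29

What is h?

-5

First differences -9, -15; second difference -6 = 2a, so a = -3.
Expanding, the x-coefficient is −2ah = 6h; matching it to the data gives h = -5, and then k = -2.
So Q(x) = -3(x + 5)² − 2.
Hence h = -5.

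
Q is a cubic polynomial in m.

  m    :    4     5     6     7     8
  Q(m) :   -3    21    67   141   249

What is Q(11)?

837

First differences: 24, 46, 74, 108. Second differences: 22, 28, 34. Third differences: 6, 6.
Level-3 differences are constant, so Q has degree 3.
Fitting a degree-3 polynomial gives Q(m) = m³ - 4m² - m + 1.
Then Q(11) = 837.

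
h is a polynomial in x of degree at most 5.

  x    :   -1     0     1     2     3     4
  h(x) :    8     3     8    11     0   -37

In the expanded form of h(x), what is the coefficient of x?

2

First differences: -5, 5, 3, -11, -37. Second differences: 10, -2, -14, -26. Third differences: -12, -12, -12.
Level-3 differences are constant, so h has degree 3.
Fitting a degree-3 polynomial gives h(x) = -2x³ + 5x² + 2x + 3.
The coefficient of x is 2.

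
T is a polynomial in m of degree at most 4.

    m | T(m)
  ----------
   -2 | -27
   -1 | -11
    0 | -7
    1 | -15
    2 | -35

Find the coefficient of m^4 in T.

First differences: 16, 4, -8, -20. Second differences: -12, -12, -12.
Level-2 differences are constant, so T has degree 2.
Fitting a degree-2 polynomial gives T(m) = -6m² - 2m - 7.
The coefficient of m^4 is 0.

0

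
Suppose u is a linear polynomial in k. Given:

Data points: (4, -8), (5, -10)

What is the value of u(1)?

-2

Write u(k) = ak + b; the 2 given values yield a linear system in the 2 coefficients.
Solving, u(k) = -2k.
Then u(1) = -2.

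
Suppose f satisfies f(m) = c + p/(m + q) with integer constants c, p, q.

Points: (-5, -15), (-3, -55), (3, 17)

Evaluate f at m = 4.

(f(m) − c)(m + q) = p for each data point; the three points give a linear system in c and q, then p follows.
Solving: c = 5, q = 2, p = 60, so f(m) = 5 + 60/(m + 2).
Then f(4) = 5 + 60/6 = 15.

15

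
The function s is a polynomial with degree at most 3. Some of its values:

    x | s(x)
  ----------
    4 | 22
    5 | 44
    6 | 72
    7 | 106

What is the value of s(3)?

6

First differences: 22, 28, 34. Second differences: 6, 6.
Level-2 differences are constant, so s has degree 2.
Fitting a degree-2 polynomial gives s(x) = 3x² - 5x - 6.
Then s(3) = 6.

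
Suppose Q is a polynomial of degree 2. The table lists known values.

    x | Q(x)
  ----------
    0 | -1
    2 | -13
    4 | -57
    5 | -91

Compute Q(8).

-241

Write Q(x) = ax² + bx + c; the 4 given values yield a linear system in the 3 coefficients.
Solving, Q(x) = -4x² + 2x - 1.
Then Q(8) = -241.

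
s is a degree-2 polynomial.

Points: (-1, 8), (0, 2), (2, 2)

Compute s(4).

Write s(m) = am² + bm + c; the 3 given values yield a linear system in the 3 coefficients.
Solving, s(m) = 2m² - 4m + 2.
Then s(4) = 18.

18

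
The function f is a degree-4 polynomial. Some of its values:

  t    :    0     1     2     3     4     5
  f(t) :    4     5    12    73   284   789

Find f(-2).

68

First differences: 1, 7, 61, 211, 505. Second differences: 6, 54, 150, 294. Third differences: 48, 96, 144. Fourth differences: 48, 48.
Level-4 differences are constant, so f has degree 4.
Fitting a degree-4 polynomial gives f(t) = 2t^4 - 4t³ + t² + 2t + 4.
Then f(-2) = 68.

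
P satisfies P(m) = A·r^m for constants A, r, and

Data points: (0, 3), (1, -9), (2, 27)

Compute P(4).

Consecutive ratio: -9/3 = -3, and 27/(-9) = -3, so r = -3.
Then A·(-3)^0 = 3 gives A = 3, and P(m) = 3·(-3)^m.
P(4) = 3·(-3)^4 = 243.

243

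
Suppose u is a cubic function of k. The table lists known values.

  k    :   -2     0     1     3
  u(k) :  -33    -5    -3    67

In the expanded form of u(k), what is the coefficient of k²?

Write u(k) = ak³ + bk² + ck + d; the 4 given values yield a linear system in the 4 coefficients.
Solving, u(k) = 3k³ - k² - 5.
The coefficient of k² is -1.

-1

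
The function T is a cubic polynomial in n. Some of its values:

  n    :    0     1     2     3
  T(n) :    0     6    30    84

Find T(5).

330

Write T(n) = an³ + bn² + cn + d; the 4 given values yield a linear system in the 4 coefficients.
Solving, T(n) = 2n³ + 3n² + n.
Then T(5) = 330.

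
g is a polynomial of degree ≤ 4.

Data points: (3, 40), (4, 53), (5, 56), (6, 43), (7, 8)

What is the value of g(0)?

First differences: 13, 3, -13, -35. Second differences: -10, -16, -22. Third differences: -6, -6.
Level-3 differences are constant, so g has degree 3.
Fitting a degree-3 polynomial gives g(m) = -m³ + 7m² + m + 1.
Then g(0) = 1.

1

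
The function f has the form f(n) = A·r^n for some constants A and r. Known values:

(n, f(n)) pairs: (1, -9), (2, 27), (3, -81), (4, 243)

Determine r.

Consecutive ratio: 27/(-9) = -3, and -81/27 = -3, so r = -3.
Then A·(-3)^1 = -9 gives A = 3, and f(n) = 3·(-3)^n.

-3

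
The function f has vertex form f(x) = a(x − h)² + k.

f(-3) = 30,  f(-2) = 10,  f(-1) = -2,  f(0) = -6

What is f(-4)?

First differences -20, -12, -4; second difference 8 = 2a, so a = 4.
Expanding, the x-coefficient is −2ah = -8h; matching it to the data gives h = 0, and then k = -6.
So f(x) = 4(x + 0)² − 6.
f(-4) = 4·(-4)² − 6 = 58.

58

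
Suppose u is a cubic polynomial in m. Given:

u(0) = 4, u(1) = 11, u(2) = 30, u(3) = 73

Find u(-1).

-3

Write u(m) = am³ + bm² + cm + d; the 4 given values yield a linear system in the 4 coefficients.
Solving, u(m) = 2m³ + 5m + 4.
Then u(-1) = -3.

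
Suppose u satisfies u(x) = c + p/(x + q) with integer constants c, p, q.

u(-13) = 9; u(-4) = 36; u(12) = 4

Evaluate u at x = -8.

(u(x) − c)(x + q) = p for each data point; the three points give a linear system in c and q, then p follows.
Solving: c = 6, q = 3, p = -30, so u(x) = 6 − 30/(x + 3).
Then u(-8) = 6 − 30/(-5) = 12.

12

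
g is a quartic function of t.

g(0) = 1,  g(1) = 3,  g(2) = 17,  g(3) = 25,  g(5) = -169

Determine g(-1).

5

Write g(t) = at^4 + bt³ + ct² + dt + e; the 5 given values yield a linear system in the 5 coefficients.
Solving, g(t) = -t^4 + 3t³ + 4t² - 4t + 1.
Then g(-1) = 5.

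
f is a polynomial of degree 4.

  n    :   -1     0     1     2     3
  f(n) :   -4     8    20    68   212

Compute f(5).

Write f(n) = an^4 + bn³ + cn² + dn + e; the 5 given values yield a linear system in the 5 coefficients.
Solving, f(n) = n^4 + 4n³ - n² + 8n + 8.
Then f(5) = 1148.

1148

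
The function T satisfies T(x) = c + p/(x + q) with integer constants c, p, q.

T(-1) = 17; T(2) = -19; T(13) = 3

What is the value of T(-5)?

(T(x) − c)(x + q) = p for each data point; the three points give a linear system in c and q, then p follows.
Solving: c = 5, q = -1, p = -24, so T(x) = 5 − 24/(x − 1).
Then T(-5) = 5 − 24/(-6) = 9.

9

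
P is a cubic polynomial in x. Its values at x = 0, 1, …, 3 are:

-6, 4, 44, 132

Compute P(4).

Write P(x) = ax³ + bx² + cx + d; the 4 given values yield a linear system in the 4 coefficients.
Solving, P(x) = 3x³ + 6x² + x - 6.
Then P(4) = 286.

286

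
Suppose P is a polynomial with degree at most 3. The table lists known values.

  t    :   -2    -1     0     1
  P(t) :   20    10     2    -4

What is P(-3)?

First differences: -10, -8, -6. Second differences: 2, 2.
Level-2 differences are constant, so P has degree 2.
Fitting a degree-2 polynomial gives P(t) = t² - 7t + 2.
Then P(-3) = 32.

32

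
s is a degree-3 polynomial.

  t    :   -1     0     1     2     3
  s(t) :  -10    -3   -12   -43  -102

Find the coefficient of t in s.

First differences: 7, -9, -31, -59. Second differences: -16, -22, -28. Third differences: -6, -6.
Level-3 differences are constant, so s has degree 3.
Fitting a degree-3 polynomial gives s(t) = -t³ - 8t² - 3.
The coefficient of t is 0.

0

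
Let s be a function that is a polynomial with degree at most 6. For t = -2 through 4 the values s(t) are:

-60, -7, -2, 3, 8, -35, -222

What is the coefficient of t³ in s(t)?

4

First differences: 53, 5, 5, 5, -43, -187. Second differences: -48, 0, 0, -48, -144. Third differences: 48, 0, -48, -96. Fourth differences: -48, -48, -48.
Level-4 differences are constant, so s has degree 4.
Fitting a degree-4 polynomial gives s(t) = -2t^4 + 4t³ + 2t² + t - 2.
The coefficient of t³ is 4.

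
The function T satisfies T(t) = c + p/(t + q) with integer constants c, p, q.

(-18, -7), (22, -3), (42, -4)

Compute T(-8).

-9

(T(t) − c)(t + q) = p for each data point; the three points give a linear system in c and q, then p follows.
Solving: c = -5, q = -2, p = 40, so T(t) = -5 + 40/(t − 2).
Then T(-8) = -5 + 40/(-10) = -9.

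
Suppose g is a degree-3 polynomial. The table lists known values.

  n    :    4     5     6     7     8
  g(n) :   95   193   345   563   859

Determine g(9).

1245

First differences: 98, 152, 218, 296. Second differences: 54, 66, 78. Third differences: 12, 12.
Level-3 differences are constant, so g has degree 3.
Extending the table by one column gives the next first difference 386, so g(9) = 859 + 386 = 1245.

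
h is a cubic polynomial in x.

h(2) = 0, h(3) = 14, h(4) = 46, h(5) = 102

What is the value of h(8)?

474

Write h(x) = ax³ + bx² + cx + d; the 4 given values yield a linear system in the 4 coefficients.
Solving, h(x) = x³ - 5x + 2.
Then h(8) = 474.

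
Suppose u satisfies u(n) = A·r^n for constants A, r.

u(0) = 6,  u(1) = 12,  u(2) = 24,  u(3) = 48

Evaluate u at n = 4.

Consecutive ratio: 12/6 = 2, and 24/12 = 2, so r = 2.
Then A·2^0 = 6 gives A = 6, and u(n) = 6·2^n.
u(4) = 6·2^4 = 96.

96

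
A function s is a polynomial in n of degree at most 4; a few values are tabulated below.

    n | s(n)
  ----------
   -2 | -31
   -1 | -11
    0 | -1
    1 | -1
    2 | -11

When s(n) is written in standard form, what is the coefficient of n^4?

First differences: 20, 10, 0, -10. Second differences: -10, -10, -10.
Level-2 differences are constant, so s has degree 2.
Fitting a degree-2 polynomial gives s(n) = -5n² + 5n - 1.
The coefficient of n^4 is 0.

0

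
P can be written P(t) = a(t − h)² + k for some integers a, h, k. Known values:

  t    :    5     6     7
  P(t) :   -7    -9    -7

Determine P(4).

-1

First differences -2, 2; second difference 4 = 2a, so a = 2.
Expanding, the t-coefficient is −2ah = -4h; matching it to the data gives h = 6, and then k = -9.
So P(t) = 2(t − 6)² − 9.
P(4) = 2·(-2)² − 9 = -1.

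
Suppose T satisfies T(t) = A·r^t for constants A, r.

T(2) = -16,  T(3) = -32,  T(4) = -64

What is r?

Consecutive ratio: -32/(-16) = 2, and -64/(-32) = 2, so r = 2.
Then A·2^2 = -16 gives A = -4, and T(t) = -4·2^t.

2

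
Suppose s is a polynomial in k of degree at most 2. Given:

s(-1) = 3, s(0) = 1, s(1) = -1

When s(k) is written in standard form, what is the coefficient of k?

Write s(k) = ak² + bk + c; the 3 given values yield a linear system in the 3 coefficients.
Solving, the leading coefficient vanishes, and s(k) = -2k + 1.
The coefficient of k is -2.

-2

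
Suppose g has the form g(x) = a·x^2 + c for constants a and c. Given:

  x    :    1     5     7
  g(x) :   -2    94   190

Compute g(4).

58

From g(1) = -2 and g(5) = 94: 1a + c = -2 and 25a + c = 94.
Subtracting: 24a = 96, so a = 4; then c = -2 − 4·1 = -6.
So g(x) = 4x² − 6, and g(4) = 58.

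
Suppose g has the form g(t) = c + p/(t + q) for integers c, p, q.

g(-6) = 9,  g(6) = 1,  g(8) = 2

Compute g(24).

(g(t) − c)(t + q) = p for each data point; the three points give a linear system in c and q, then p follows.
Solving: c = 5, q = 0, p = -24, so g(t) = 5 − 24/(t + 0).
Then g(24) = 5 − 24/24 = 4.

4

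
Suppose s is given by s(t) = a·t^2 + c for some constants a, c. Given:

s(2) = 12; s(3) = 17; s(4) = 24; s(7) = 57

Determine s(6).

44

From s(2) = 12 and s(3) = 17: 4a + c = 12 and 9a + c = 17.
Subtracting: 5a = 5, so a = 1; then c = 12 − 1·4 = 8.
So s(t) = 1t² + 8, and s(6) = 44.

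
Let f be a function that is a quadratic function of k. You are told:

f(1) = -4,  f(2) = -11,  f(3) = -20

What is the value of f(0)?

1

Write f(k) = ak² + bk + c; the 3 given values yield a linear system in the 3 coefficients.
Solving, f(k) = -k² - 4k + 1.
Then f(0) = 1.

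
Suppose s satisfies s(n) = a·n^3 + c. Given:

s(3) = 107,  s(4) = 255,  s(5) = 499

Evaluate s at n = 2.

From s(3) = 107 and s(4) = 255: 27a + c = 107 and 64a + c = 255.
Subtracting: 37a = 148, so a = 4; then c = 107 − 4·27 = -1.
So s(n) = 4n³ − 1, and s(2) = 31.

31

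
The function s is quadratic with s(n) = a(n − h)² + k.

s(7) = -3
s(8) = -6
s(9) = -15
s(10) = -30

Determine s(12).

-78

First differences -3, -9, -15; second difference -6 = 2a, so a = -3.
Expanding, the n-coefficient is −2ah = 6h; matching it to the data gives h = 7, and then k = -3.
So s(n) = -3(n − 7)² − 3.
s(12) = -3·5² − 3 = -78.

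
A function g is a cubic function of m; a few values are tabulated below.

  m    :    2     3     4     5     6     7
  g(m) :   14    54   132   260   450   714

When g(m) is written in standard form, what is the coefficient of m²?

Write g(m) = am³ + bm² + cm + d; the 6 given values yield a linear system in the 4 coefficients.
Solving, g(m) = 2m³ + m² - 3m.
The coefficient of m² is 1.

1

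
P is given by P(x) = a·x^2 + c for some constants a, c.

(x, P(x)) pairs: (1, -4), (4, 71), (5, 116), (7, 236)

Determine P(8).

311

From P(1) = -4 and P(4) = 71: 1a + c = -4 and 16a + c = 71.
Subtracting: 15a = 75, so a = 5; then c = -4 − 5·1 = -9.
So P(x) = 5x² − 9, and P(8) = 311.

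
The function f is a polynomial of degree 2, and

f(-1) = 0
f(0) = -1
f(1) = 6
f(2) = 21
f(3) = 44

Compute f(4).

75

Write f(n) = an² + bn + c; the 5 given values yield a linear system in the 3 coefficients.
Solving, f(n) = 4n² + 3n - 1.
Then f(4) = 75.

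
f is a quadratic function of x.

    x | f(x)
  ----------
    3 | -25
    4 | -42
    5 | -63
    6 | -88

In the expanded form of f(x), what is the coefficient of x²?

-2

First differences: -17, -21, -25. Second differences: -4, -4.
Level-2 differences are constant, so f has degree 2.
Fitting a degree-2 polynomial gives f(x) = -2x² - 3x + 2.
The coefficient of x² is -2.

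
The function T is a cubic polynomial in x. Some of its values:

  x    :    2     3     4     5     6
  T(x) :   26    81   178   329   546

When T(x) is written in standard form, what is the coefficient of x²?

First differences: 55, 97, 151, 217. Second differences: 42, 54, 66. Third differences: 12, 12.
Level-3 differences are constant, so T has degree 3.
Fitting a degree-3 polynomial gives T(x) = 2x³ + 3x² + 2x - 6.
The coefficient of x² is 3.

3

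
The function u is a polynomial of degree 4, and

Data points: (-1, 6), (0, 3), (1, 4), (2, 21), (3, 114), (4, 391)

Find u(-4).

First differences: -3, 1, 17, 93, 277. Second differences: 4, 16, 76, 184. Third differences: 12, 60, 108. Fourth differences: 48, 48.
Level-4 differences are constant, so u has degree 4.
Fitting a degree-4 polynomial gives u(m) = 2m^4 - 2m³ + m + 3.
Then u(-4) = 639.

639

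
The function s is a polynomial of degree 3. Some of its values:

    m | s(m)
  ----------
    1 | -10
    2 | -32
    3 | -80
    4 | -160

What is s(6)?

Write s(m) = am³ + bm² + cm + d; the 4 given values yield a linear system in the 4 coefficients.
Solving, s(m) = -m³ - 7m² + 6m - 8.
Then s(6) = -440.

-440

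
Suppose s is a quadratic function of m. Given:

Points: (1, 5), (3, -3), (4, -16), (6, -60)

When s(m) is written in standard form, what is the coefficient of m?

Write s(m) = am² + bm + c; the 4 given values yield a linear system in the 3 coefficients.
Solving, s(m) = -3m² + 8m.
The coefficient of m is 8.

8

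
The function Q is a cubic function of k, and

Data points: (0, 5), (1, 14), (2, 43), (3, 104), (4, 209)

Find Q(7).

908

First differences: 9, 29, 61, 105. Second differences: 20, 32, 44. Third differences: 12, 12.
Level-3 differences are constant, so Q has degree 3.
Fitting a degree-3 polynomial gives Q(k) = 2k³ + 4k² + 3k + 5.
Then Q(7) = 908.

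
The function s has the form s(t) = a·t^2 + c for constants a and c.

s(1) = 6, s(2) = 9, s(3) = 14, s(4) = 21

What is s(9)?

86

From s(1) = 6 and s(2) = 9: 1a + c = 6 and 4a + c = 9.
Subtracting: 3a = 3, so a = 1; then c = 6 − 1·1 = 5.
So s(t) = 1t² + 5, and s(9) = 86.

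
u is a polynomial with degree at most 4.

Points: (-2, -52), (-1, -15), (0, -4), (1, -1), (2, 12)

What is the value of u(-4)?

First differences: 37, 11, 3, 13. Second differences: -26, -8, 10. Third differences: 18, 18.
Level-3 differences are constant, so u has degree 3.
Fitting a degree-3 polynomial gives u(x) = 3x³ - 4x² + 4x - 4.
Then u(-4) = -276.

-276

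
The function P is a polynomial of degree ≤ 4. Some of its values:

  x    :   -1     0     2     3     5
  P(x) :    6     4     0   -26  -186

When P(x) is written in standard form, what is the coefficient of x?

2

Write P(x) = ax^4 + bx³ + cx² + dx + e; the 5 given values yield a linear system in the 5 coefficients.
Solving, the leading coefficient vanishes, and P(x) = -2x³ + 2x² + 2x + 4.
The coefficient of x is 2.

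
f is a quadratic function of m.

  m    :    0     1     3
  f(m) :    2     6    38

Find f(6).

146

Write f(m) = am² + bm + c; the 3 given values yield a linear system in the 3 coefficients.
Solving, f(m) = 4m² + 2.
Then f(6) = 146.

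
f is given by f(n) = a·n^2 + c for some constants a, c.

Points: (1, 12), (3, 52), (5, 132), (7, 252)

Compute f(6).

187

From f(1) = 12 and f(3) = 52: 1a + c = 12 and 9a + c = 52.
Subtracting: 8a = 40, so a = 5; then c = 12 − 5·1 = 7.
So f(n) = 5n² + 7, and f(6) = 187.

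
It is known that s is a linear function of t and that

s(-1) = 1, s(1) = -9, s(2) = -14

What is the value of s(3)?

-19

Write s(t) = at + b; the 3 given values yield a linear system in the 2 coefficients.
Solving, s(t) = -5t - 4.
Then s(3) = -19.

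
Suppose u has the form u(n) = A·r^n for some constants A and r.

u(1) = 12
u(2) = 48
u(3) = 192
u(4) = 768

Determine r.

4

Consecutive ratio: 48/12 = 4, and 192/48 = 4, so r = 4.
Then A·4^1 = 12 gives A = 3, and u(n) = 3·4^n.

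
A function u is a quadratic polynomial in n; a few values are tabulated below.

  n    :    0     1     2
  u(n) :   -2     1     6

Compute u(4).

Write u(n) = an² + bn + c; the 3 given values yield a linear system in the 3 coefficients.
Solving, u(n) = n² + 2n - 2.
Then u(4) = 22.

22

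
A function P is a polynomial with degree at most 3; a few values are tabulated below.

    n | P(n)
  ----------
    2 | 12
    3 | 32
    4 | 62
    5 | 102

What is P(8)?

282

Write P(n) = an³ + bn² + cn + d; the 4 given values yield a linear system in the 4 coefficients.
Solving, the leading coefficient vanishes, and P(n) = 5n² - 5n + 2.
Then P(8) = 282.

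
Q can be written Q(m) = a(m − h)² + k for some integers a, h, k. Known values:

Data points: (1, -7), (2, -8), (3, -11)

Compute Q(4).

First differences -1, -3; second difference -2 = 2a, so a = -1.
Expanding, the m-coefficient is −2ah = 2h; matching it to the data gives h = 1, and then k = -7.
So Q(m) = -1(m − 1)² − 7.
Q(4) = -1·3² − 7 = -16.

-16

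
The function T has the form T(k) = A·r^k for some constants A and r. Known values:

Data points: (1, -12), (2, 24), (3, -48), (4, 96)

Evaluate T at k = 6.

Consecutive ratio: 24/(-12) = -2, and -48/24 = -2, so r = -2.
Then A·(-2)^1 = -12 gives A = 6, and T(k) = 6·(-2)^k.
T(6) = 6·(-2)^6 = 384.

384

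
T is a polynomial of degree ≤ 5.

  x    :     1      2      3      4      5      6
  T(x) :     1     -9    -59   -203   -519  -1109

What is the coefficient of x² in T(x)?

-1

First differences: -10, -50, -144, -316, -590. Second differences: -40, -94, -172, -274. Third differences: -54, -78, -102. Fourth differences: -24, -24.
Level-4 differences are constant, so T has degree 4.
Fitting a degree-4 polynomial gives T(x) = -x^4 + x³ - x² + x + 1.
The coefficient of x² is -1.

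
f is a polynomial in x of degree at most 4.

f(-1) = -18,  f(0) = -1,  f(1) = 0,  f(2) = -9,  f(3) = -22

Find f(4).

First differences: 17, 1, -9, -13. Second differences: -16, -10, -4. Third differences: 6, 6.
Level-3 differences are constant, so f has degree 3.
Fitting a degree-3 polynomial gives f(x) = x³ - 8x² + 8x - 1.
Then f(4) = -33.

-33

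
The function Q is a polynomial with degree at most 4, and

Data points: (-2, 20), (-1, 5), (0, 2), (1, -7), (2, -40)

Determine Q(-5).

317

First differences: -15, -3, -9, -33. Second differences: 12, -6, -24. Third differences: -18, -18.
Level-3 differences are constant, so Q has degree 3.
Fitting a degree-3 polynomial gives Q(x) = -3x³ - 3x² - 3x + 2.
Then Q(-5) = 317.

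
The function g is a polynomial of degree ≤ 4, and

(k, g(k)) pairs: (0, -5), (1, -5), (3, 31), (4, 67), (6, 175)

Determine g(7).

Write g(k) = ak^4 + bk³ + ck² + dk + e; the 5 given values yield a linear system in the 5 coefficients.
Solving, the top 2 coefficients vanish, and g(k) = 6k² - 6k - 5.
Then g(7) = 247.

247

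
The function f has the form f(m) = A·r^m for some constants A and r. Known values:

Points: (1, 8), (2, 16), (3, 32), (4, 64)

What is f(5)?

128

Consecutive ratio: 16/8 = 2, and 32/16 = 2, so r = 2.
Then A·2^1 = 8 gives A = 4, and f(m) = 4·2^m.
f(5) = 4·2^5 = 128.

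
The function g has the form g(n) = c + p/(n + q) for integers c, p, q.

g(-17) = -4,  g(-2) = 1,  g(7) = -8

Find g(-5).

-2

(g(n) − c)(n + q) = p for each data point; the three points give a linear system in c and q, then p follows.
Solving: c = -5, q = -1, p = -18, so g(n) = -5 − 18/(n − 1).
Then g(-5) = -5 − 18/(-6) = -2.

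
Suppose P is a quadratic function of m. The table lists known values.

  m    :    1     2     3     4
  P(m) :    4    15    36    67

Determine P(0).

3

First differences: 11, 21, 31. Second differences: 10, 10.
Level-2 differences are constant, so P has degree 2.
Fitting a degree-2 polynomial gives P(m) = 5m² - 4m + 3.
Then P(0) = 3.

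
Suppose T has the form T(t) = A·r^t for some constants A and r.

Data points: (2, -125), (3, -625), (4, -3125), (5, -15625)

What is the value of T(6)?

-78125

Consecutive ratio: -625/(-125) = 5, and -3125/(-625) = 5, so r = 5.
Then A·5^2 = -125 gives A = -5, and T(t) = -5·5^t.
T(6) = -5·5^6 = -78125.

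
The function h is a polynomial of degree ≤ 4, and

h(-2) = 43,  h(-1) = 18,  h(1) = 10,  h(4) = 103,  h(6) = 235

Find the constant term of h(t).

Write h(t) = at^4 + bt³ + ct² + dt + e; the 5 given values yield a linear system in the 5 coefficients.
Solving, the top 2 coefficients vanish, and h(t) = 7t² - 4t + 7.
The constant term is h(0) = 7.

7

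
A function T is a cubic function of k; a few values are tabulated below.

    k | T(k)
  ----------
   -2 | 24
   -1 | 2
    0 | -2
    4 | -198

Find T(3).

Write T(k) = ak³ + bk² + ck + d; the 4 given values yield a linear system in the 4 coefficients.
Solving, T(k) = -3k³ - k - 2.
Then T(3) = -86.

-86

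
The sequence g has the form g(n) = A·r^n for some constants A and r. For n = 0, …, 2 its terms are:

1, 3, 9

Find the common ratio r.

Consecutive ratio: 3/1 = 3, and 9/3 = 3, so r = 3.
Then A·3^0 = 1 gives A = 1, and g(n) = 1·3^n.

3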